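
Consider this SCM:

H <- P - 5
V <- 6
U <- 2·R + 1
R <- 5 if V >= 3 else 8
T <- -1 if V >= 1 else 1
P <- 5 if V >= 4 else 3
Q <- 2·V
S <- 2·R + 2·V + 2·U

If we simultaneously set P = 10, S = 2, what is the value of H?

5

The joint intervention fixes P = 10, S = 2, removing each variable's own equation.
H = P - 5  [with P=10]  = 5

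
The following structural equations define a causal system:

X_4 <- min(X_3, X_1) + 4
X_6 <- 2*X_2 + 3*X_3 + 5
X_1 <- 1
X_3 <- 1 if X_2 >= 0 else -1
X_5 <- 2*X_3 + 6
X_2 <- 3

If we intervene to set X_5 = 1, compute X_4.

The intervention breaks the incoming arrows to X_5: X_5 <- 2*X_3 + 6 no longer applies, and X_5 = 1.
Since X_4 is not a descendant of the intervened variable, it is unaffected.
X_3 = 1 if X_2 >= 0 else -1  [with X_2=3]  = 1
X_4 = min(X_3, X_1) + 4  [with X_3=1, X_1=1]  = 5

5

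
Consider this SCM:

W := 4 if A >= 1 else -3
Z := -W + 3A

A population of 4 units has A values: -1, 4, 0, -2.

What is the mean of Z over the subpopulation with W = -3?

0

E[Z|W=-3] averages over only the 3 units with W=-3 (A = -1, 0, -2): Z = 0, 3, -3, mean 0.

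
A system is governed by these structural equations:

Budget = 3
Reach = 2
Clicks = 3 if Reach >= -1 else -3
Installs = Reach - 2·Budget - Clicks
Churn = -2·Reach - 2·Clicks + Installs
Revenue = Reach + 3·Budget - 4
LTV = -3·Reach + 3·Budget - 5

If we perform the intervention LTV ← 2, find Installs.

-7

Under do(LTV=2), the mechanism LTV = -3·Reach + 3·Budget - 5 is discarded; LTV is fixed at 2.
Since Installs is not a descendant of the intervened variable, it is unaffected.
Clicks = 3 if Reach >= -1 else -3  [with Reach=2]  = 3
Installs = Reach - 2·Budget - Clicks  [with Reach=2, Budget=3, Clicks=3]  = -7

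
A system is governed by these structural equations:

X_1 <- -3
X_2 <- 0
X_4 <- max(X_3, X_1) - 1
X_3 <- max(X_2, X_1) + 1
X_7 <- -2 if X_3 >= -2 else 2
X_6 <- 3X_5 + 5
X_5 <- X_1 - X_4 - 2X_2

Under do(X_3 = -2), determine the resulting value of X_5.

0

do(X_3=-2) replaces the equation X_3 <- max(X_2, X_1) + 1 with the constant X_3 = -2.
X_4 = max(X_3, X_1) - 1  [with X_3=-2, X_1=-3]  = -3
X_5 = X_1 - X_4 - 2X_2  [with X_1=-3, X_4=-3, X_2=0]  = 0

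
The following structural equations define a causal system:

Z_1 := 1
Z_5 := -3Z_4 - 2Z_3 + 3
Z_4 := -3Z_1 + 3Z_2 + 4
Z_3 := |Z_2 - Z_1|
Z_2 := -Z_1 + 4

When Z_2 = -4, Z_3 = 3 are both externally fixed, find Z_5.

Under do(Z_2 = -4, Z_3 = 3), each intervened variable's structural equation is replaced by its fixed value.
Z_4 = -3Z_1 + 3Z_2 + 4  [with Z_1=1, Z_2=-4]  = -11
Z_5 = -3Z_4 - 2Z_3 + 3  [with Z_4=-11, Z_3=3]  = 30

30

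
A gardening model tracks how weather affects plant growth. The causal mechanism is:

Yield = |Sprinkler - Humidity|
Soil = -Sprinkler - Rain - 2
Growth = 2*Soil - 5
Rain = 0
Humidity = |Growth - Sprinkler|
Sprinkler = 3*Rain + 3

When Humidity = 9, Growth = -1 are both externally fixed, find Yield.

Setting Humidity = 9, Growth = -1 by intervention discards those variables' equations.
Sprinkler = 3*Rain + 3  [with Rain=0]  = 3
Yield = |Sprinkler - Humidity|  [with Sprinkler=3, Humidity=9]  = 6

6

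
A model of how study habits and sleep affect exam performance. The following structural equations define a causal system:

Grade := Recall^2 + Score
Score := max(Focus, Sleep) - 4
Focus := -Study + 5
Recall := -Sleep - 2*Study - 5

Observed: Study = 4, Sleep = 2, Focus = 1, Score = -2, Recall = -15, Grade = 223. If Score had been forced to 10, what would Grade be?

235

Under do(Score=10), the mechanism Score := max(Focus, Sleep) - 4 is discarded; Score is fixed at 10.
Recall = -Sleep - 2*Study - 5  [with Sleep=2, Study=4]  = -15
Grade = Recall^2 + Score  [with Recall=-15, Score=10]  = 235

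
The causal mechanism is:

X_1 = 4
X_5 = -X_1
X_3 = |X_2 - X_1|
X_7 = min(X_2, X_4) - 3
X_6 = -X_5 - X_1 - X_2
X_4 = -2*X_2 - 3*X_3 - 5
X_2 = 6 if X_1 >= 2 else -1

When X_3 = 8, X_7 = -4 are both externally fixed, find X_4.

The joint intervention fixes X_3 = 8, X_7 = -4, removing each variable's own equation.
X_2 = 6 if X_1 >= 2 else -1  [with X_1=4]  = 6
X_4 = -2*X_2 - 3*X_3 - 5  [with X_2=6, X_3=8]  = -41

-41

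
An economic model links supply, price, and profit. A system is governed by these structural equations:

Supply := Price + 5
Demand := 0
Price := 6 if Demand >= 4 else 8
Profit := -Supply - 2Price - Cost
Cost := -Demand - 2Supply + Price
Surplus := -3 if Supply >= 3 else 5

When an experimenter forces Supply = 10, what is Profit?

do(Supply=10) replaces the equation Supply := Price + 5 with the constant Supply = 10.
Price = 6 if Demand >= 4 else 8  [with Demand=0]  = 8
Cost = -Demand - 2Supply + Price  [with Demand=0, Supply=10, Price=8]  = -12
Profit = -Supply - 2Price - Cost  [with Supply=10, Price=8, Cost=-12]  = -14

-14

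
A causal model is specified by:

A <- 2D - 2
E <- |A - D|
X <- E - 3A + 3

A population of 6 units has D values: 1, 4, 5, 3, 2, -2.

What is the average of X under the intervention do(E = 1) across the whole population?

Every unit gets E=1 under the intervention. X values become 4, -14, -20, -8, -2, 22; E[X|do(E=1)] = -3.

-3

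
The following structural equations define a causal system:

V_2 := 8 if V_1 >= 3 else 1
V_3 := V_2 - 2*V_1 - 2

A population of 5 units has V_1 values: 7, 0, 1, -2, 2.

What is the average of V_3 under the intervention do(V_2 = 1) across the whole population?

-4.2

do(V_2=1) breaks V_2's dependence on V_1. With V_2=1 fixed, V_3 across the units is -15, -1, -3, 3, -5, mean -4.2.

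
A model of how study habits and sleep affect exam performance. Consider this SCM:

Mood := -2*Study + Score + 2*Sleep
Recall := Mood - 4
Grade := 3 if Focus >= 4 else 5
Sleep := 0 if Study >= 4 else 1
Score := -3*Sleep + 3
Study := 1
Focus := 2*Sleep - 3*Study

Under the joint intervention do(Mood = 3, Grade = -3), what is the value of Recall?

Under do(Mood = 3, Grade = -3), each intervened variable's structural equation is replaced by its fixed value.
Recall = Mood - 4  [with Mood=3]  = -1

-1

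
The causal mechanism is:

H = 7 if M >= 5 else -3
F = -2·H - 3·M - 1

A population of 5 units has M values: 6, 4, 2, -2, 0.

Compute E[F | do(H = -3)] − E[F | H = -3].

The intervention sets H=-3 in all 5 units regardless of M. Recomputing F per unit gives -13, -7, -1, 11, 5; average -1.
Observing H=-3 restricts to units where H's equation naturally yields -3: M ∈ {4, 2, -2, 0}. In that subpopulation F = -7, -1, 11, 5, mean 2.
Difference = -1 − 2 = -3.

-3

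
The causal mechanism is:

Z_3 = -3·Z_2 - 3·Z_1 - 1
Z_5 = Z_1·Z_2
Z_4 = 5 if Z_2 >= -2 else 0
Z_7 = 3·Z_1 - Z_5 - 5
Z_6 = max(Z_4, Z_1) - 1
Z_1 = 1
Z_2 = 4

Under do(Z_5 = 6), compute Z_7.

-8

Under do(Z_5=6), the mechanism Z_5 = Z_1·Z_2 is discarded; Z_5 is fixed at 6.
Z_7 = 3·Z_1 - Z_5 - 5  [with Z_1=1, Z_5=6]  = -8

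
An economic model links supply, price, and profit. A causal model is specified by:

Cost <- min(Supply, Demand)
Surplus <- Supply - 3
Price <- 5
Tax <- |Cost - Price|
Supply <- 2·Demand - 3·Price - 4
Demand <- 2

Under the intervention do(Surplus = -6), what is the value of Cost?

do(Surplus=-6) replaces the equation Surplus <- Supply - 3 with the constant Surplus = -6.
No directed path runs from Surplus to Cost, so Cost keeps its natural value.
Supply = 2·Demand - 3·Price - 4  [with Demand=2, Price=5]  = -15
Cost = min(Supply, Demand)  [with Supply=-15, Demand=2]  = -15

-15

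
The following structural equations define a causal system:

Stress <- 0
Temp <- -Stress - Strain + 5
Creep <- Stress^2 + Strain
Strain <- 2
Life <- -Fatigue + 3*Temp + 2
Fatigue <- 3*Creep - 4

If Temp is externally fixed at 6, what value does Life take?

18

The intervention breaks the incoming arrows to Temp: Temp <- -Stress - Strain + 5 no longer applies, and Temp = 6.
Creep = Stress^2 + Strain  [with Stress=0, Strain=2]  = 2
Fatigue = 3*Creep - 4  [with Creep=2]  = 2
Life = -Fatigue + 3*Temp + 2  [with Fatigue=2, Temp=6]  = 18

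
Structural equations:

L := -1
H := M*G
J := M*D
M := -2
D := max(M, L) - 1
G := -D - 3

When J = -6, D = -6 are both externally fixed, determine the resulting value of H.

-6

The joint intervention fixes J = -6, D = -6, removing each variable's own equation.
G = -D - 3  [with D=-6]  = 3
H = M*G  [with M=-2, G=3]  = -6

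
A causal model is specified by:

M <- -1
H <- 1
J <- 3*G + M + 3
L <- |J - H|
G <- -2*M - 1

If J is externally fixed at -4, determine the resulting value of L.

5

Intervening sets J = -4 and removes its equation (J <- 3*G + M + 3).
L = |J - H|  [with J=-4, H=1]  = 5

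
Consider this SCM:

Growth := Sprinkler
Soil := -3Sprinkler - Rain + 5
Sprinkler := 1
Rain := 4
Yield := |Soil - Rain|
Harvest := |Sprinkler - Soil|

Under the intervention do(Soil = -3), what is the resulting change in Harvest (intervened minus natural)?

The intervention breaks the incoming arrows to Soil: Soil := -3Sprinkler - Rain + 5 no longer applies, and Soil = -3.
Harvest = |Sprinkler - Soil|  [with Sprinkler=1, Soil=-3]  = 4
Without intervention: Soil = -3Sprinkler - Rain + 5  [with Sprinkler=1, Rain=4]  = -2; Harvest = |Sprinkler - Soil|  [with Sprinkler=1, Soil=-2]  = 3.
Change = 4 − 3 = 1.

1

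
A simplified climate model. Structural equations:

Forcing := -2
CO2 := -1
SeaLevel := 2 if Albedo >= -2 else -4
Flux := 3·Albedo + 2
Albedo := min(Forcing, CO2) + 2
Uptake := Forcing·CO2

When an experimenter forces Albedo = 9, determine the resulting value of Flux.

29

do(Albedo=9) replaces the equation Albedo := min(Forcing, CO2) + 2 with the constant Albedo = 9.
Flux = 3·Albedo + 2  [with Albedo=9]  = 29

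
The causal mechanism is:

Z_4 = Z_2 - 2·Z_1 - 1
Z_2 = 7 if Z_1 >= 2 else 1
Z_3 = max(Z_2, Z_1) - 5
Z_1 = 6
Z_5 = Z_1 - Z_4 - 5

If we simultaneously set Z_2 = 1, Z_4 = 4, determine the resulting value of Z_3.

The joint intervention fixes Z_2 = 1, Z_4 = 4, removing each variable's own equation.
Z_3 = max(Z_2, Z_1) - 5  [with Z_2=1, Z_1=6]  = 1

1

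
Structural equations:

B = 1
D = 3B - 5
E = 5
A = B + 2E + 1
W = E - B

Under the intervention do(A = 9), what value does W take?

do(A=9) replaces the equation A = B + 2E + 1 with the constant A = 9.
W is not downstream of the intervention, so its value is determined by the original equations.
W = E - B  [with E=5, B=1]  = 4

4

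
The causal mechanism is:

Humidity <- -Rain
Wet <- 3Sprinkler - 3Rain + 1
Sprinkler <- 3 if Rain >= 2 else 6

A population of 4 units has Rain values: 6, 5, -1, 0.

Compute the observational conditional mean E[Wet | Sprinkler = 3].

E[Wet|Sprinkler=3] averages over only the 2 units with Sprinkler=3 (Rain = 6, 5): Wet = -8, -5, mean -6.5.

-6.5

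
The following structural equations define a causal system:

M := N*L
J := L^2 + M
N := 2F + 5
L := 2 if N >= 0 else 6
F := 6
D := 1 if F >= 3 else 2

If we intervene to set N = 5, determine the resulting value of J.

14

Under do(N=5), the mechanism N := 2F + 5 is discarded; N is fixed at 5.
L = 2 if N >= 0 else 6  [with N=5]  = 2
M = N*L  [with N=5, L=2]  = 10
J = L^2 + M  [with L=2, M=10]  = 14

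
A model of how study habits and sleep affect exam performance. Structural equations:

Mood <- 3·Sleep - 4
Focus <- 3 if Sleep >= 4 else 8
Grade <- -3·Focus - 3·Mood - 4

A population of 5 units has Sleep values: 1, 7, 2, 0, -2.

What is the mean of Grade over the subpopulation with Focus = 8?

E[Grade|Focus=8] averages over only the 4 units with Focus=8 (Sleep = 1, 2, 0, -2): Grade = -25, -34, -16, 2, mean -18.25.

-18.25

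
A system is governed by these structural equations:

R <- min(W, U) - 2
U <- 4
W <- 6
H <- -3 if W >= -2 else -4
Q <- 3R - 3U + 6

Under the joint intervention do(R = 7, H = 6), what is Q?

Setting R = 7, H = 6 by intervention discards those variables' equations.
Q = 3R - 3U + 6  [with R=7, U=4]  = 15

15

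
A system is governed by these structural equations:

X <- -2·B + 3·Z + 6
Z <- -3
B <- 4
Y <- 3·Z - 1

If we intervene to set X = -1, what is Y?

-10

Under do(X=-1), the mechanism X <- -2·B + 3·Z + 6 is discarded; X is fixed at -1.
Since Y is not a descendant of the intervened variable, it is unaffected.
Y = 3·Z - 1  [with Z=-3]  = -10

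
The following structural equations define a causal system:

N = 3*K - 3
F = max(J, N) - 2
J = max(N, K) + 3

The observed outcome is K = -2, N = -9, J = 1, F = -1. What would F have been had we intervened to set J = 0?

The intervention breaks the incoming arrows to J: J = max(N, K) + 3 no longer applies, and J = 0.
N = 3*K - 3  [with K=-2]  = -9
F = max(J, N) - 2  [with J=0, N=-9]  = -2

-2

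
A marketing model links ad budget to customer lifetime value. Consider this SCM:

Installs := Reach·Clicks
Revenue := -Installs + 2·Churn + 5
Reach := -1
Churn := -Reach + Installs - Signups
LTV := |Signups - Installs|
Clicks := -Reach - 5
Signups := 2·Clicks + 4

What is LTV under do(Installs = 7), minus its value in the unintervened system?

The intervention breaks the incoming arrows to Installs: Installs := Reach·Clicks no longer applies, and Installs = 7.
Clicks = -Reach - 5  [with Reach=-1]  = -4
Signups = 2·Clicks + 4  [with Clicks=-4]  = -4
LTV = |Signups - Installs|  [with Signups=-4, Installs=7]  = 11
Without intervention: Clicks = -Reach - 5  [with Reach=-1]  = -4; Installs = Reach·Clicks  [with Reach=-1, Clicks=-4]  = 4; Signups = 2·Clicks + 4  [with Clicks=-4]  = -4; LTV = |Signups - Installs|  [with Signups=-4, Installs=4]  = 8.
Change = 11 − 8 = 3.

3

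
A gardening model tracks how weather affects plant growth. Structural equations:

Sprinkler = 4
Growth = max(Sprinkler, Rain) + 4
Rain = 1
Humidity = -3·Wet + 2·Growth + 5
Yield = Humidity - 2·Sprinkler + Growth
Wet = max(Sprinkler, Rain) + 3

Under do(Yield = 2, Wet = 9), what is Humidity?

-6

Under do(Yield = 2, Wet = 9), each intervened variable's structural equation is replaced by its fixed value.
Growth = max(Sprinkler, Rain) + 4  [with Sprinkler=4, Rain=1]  = 8
Humidity = -3·Wet + 2·Growth + 5  [with Wet=9, Growth=8]  = -6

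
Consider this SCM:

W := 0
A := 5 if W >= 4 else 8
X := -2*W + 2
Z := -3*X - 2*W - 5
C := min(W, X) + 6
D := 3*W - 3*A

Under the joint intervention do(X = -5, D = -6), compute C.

The joint intervention fixes X = -5, D = -6, removing each variable's own equation.
C = min(W, X) + 6  [with W=0, X=-5]  = 1

1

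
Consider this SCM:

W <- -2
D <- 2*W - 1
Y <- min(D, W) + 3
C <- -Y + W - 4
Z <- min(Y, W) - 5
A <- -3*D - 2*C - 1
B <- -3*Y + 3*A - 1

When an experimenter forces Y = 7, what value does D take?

-5

Under do(Y=7), the mechanism Y <- min(D, W) + 3 is discarded; Y is fixed at 7.
Since D is not a descendant of the intervened variable, it is unaffected.
D = 2*W - 1  [with W=-2]  = -5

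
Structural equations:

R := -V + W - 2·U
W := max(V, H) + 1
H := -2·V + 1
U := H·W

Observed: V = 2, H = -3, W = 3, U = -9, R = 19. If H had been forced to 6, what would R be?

-79

do(H=6) replaces the equation H := -2·V + 1 with the constant H = 6.
W = max(V, H) + 1  [with V=2, H=6]  = 7
U = H·W  [with H=6, W=7]  = 42
R = -V + W - 2·U  [with V=2, W=7, U=42]  = -79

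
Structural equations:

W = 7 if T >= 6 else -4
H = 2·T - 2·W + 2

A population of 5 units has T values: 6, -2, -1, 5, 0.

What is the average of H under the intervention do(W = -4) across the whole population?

do(W=-4) breaks W's dependence on T. With W=-4 fixed, H across the units is 22, 6, 8, 20, 10, mean 13.2.

13.2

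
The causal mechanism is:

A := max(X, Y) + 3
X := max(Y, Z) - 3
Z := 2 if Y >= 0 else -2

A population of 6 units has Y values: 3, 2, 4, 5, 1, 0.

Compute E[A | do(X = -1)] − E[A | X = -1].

Under do(X=-1), X's equation is replaced by X=-1 for every unit. Per-unit A: 6, 5, 7, 8, 4, 3. Mean = 5.5.
Observing X=-1 restricts to units where X's equation naturally yields -1: Y ∈ {2, 1, 0}. In that subpopulation A = 5, 4, 3, mean 4.
Difference = 5.5 − 4 = 1.5.

1.5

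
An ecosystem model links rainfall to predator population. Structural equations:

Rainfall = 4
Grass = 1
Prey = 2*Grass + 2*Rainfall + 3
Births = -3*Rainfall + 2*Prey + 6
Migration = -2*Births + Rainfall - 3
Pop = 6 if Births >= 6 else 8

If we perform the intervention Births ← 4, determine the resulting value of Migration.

-7

Intervening sets Births = 4 and removes its equation (Births = -3*Rainfall + 2*Prey + 6).
Migration = -2*Births + Rainfall - 3  [with Births=4, Rainfall=4]  = -7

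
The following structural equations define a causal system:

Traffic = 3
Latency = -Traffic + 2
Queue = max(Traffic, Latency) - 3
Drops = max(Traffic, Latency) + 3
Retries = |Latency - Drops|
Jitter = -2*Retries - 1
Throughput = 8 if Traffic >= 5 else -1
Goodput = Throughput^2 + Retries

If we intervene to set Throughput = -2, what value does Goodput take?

do(Throughput=-2) replaces the equation Throughput = 8 if Traffic >= 5 else -1 with the constant Throughput = -2.
Latency = -Traffic + 2  [with Traffic=3]  = -1
Drops = max(Traffic, Latency) + 3  [with Traffic=3, Latency=-1]  = 6
Retries = |Latency - Drops|  [with Latency=-1, Drops=6]  = 7
Goodput = Throughput^2 + Retries  [with Throughput=-2, Retries=7]  = 11

11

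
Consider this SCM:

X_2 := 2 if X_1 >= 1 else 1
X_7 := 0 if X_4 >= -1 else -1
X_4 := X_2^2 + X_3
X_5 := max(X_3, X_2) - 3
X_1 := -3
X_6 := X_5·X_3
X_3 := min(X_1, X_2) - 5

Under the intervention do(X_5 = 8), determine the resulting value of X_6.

-64

The intervention breaks the incoming arrows to X_5: X_5 := max(X_3, X_2) - 3 no longer applies, and X_5 = 8.
X_2 = 2 if X_1 >= 1 else 1  [with X_1=-3]  = 1
X_3 = min(X_1, X_2) - 5  [with X_1=-3, X_2=1]  = -8
X_6 = X_5·X_3  [with X_5=8, X_3=-8]  = -64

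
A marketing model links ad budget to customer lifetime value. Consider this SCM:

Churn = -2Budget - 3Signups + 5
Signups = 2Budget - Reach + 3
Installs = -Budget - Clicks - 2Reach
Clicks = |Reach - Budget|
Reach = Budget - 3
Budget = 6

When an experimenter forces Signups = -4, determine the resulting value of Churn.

The intervention breaks the incoming arrows to Signups: Signups = 2Budget - Reach + 3 no longer applies, and Signups = -4.
Churn = -2Budget - 3Signups + 5  [with Budget=6, Signups=-4]  = 5

5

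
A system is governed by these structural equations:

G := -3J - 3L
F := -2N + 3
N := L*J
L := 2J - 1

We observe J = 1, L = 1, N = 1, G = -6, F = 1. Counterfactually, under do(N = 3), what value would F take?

do(N=3) replaces the equation N := L*J with the constant N = 3.
F = -2N + 3  [with N=3]  = -3

-3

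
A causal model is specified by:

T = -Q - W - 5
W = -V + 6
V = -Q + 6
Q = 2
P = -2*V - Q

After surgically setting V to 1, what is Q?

2

Under do(V=1), the mechanism V = -Q + 6 is discarded; V is fixed at 1.
Q is not downstream of the intervention, so its value is determined by the original equations.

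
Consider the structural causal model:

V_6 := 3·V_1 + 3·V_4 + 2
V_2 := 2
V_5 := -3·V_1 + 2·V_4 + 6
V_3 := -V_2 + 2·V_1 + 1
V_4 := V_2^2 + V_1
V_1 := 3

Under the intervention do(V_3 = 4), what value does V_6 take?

The intervention breaks the incoming arrows to V_3: V_3 := -V_2 + 2·V_1 + 1 no longer applies, and V_3 = 4.
No directed path runs from V_3 to V_6, so V_6 keeps its natural value.
V_4 = V_2^2 + V_1  [with V_2=2, V_1=3]  = 7
V_6 = 3·V_1 + 3·V_4 + 2  [with V_1=3, V_4=7]  = 32

32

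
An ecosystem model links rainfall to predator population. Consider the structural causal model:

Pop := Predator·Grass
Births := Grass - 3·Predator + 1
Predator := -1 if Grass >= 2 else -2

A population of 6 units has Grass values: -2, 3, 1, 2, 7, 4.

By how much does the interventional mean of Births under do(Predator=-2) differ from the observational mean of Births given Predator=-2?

3

Every unit gets Predator=-2 under the intervention. Births values become 5, 10, 8, 9, 14, 11; E[Births|do(Predator=-2)] = 9.5.
Observing Predator=-2 restricts to units where Predator's equation naturally yields -2: Grass ∈ {-2, 1}. In that subpopulation Births = 5, 8, mean 6.5.
Difference = 9.5 − 6.5 = 3.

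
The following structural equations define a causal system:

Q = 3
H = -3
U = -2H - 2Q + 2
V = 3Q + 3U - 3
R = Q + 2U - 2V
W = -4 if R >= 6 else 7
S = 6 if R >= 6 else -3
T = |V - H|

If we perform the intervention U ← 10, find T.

The intervention breaks the incoming arrows to U: U = -2H - 2Q + 2 no longer applies, and U = 10.
V = 3Q + 3U - 3  [with Q=3, U=10]  = 36
T = |V - H|  [with V=36, H=-3]  = 39

39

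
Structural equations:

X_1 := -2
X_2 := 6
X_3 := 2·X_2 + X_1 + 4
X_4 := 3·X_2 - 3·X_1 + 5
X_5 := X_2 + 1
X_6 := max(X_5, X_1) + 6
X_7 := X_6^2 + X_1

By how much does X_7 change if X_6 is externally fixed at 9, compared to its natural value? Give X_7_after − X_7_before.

Intervening sets X_6 = 9 and removes its equation (X_6 := max(X_5, X_1) + 6).
X_7 = X_6^2 + X_1  [with X_6=9, X_1=-2]  = 79
Without intervention: X_5 = X_2 + 1  [with X_2=6]  = 7; X_6 = max(X_5, X_1) + 6  [with X_5=7, X_1=-2]  = 13; X_7 = X_6^2 + X_1  [with X_6=13, X_1=-2]  = 167.
Change = 79 − 167 = -88.

-88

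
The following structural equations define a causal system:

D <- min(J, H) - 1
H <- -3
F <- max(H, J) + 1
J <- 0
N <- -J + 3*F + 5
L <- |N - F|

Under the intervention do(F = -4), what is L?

The intervention breaks the incoming arrows to F: F <- max(H, J) + 1 no longer applies, and F = -4.
N = -J + 3*F + 5  [with J=0, F=-4]  = -7
L = |N - F|  [with N=-7, F=-4]  = 3

3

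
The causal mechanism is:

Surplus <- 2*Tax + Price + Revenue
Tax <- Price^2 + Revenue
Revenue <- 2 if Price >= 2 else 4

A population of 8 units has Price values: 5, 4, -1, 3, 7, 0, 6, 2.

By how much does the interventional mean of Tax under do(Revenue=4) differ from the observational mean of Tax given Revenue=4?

17

Every unit gets Revenue=4 under the intervention. Tax values become 29, 20, 5, 13, 53, 4, 40, 8; E[Tax|do(Revenue=4)] = 21.5.
E[Tax|Revenue=4] averages over only the 2 units with Revenue=4 (Price = -1, 0): Tax = 5, 4, mean 4.5.
Difference = 21.5 − 4.5 = 17.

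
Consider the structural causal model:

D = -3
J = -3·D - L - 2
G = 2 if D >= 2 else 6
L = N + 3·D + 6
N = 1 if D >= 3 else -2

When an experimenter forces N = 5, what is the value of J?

5

do(N=5) replaces the equation N = 1 if D >= 3 else -2 with the constant N = 5.
L = N + 3·D + 6  [with N=5, D=-3]  = 2
J = -3·D - L - 2  [with D=-3, L=2]  = 5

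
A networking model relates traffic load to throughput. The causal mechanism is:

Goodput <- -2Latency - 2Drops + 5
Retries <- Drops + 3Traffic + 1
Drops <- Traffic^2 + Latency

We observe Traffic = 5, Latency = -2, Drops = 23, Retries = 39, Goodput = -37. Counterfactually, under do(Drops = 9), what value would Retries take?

The intervention breaks the incoming arrows to Drops: Drops <- Traffic^2 + Latency no longer applies, and Drops = 9.
Retries = Drops + 3Traffic + 1  [with Drops=9, Traffic=5]  = 25

25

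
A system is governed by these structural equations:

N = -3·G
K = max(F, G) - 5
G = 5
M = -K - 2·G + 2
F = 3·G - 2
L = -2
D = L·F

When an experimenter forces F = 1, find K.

0

The intervention breaks the incoming arrows to F: F = 3·G - 2 no longer applies, and F = 1.
K = max(F, G) - 5  [with F=1, G=5]  = 0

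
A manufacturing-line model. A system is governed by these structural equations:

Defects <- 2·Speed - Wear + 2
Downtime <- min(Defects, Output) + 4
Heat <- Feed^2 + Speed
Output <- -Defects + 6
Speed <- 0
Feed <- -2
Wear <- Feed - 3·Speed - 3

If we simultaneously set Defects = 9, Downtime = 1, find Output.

-3

Under do(Defects = 9, Downtime = 1), each intervened variable's structural equation is replaced by its fixed value.
Output = -Defects + 6  [with Defects=9]  = -3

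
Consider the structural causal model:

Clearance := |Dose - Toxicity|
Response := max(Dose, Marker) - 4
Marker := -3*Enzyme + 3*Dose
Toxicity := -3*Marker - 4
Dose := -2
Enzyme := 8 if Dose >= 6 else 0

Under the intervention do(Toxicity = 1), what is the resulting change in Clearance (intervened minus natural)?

The intervention breaks the incoming arrows to Toxicity: Toxicity := -3*Marker - 4 no longer applies, and Toxicity = 1.
Clearance = |Dose - Toxicity|  [with Dose=-2, Toxicity=1]  = 3
Without intervention: Enzyme = 8 if Dose >= 6 else 0  [with Dose=-2]  = 0; Marker = -3*Enzyme + 3*Dose  [with Enzyme=0, Dose=-2]  = -6; Toxicity = -3*Marker - 4  [with Marker=-6]  = 14; Clearance = |Dose - Toxicity|  [with Dose=-2, Toxicity=14]  = 16.
Change = 3 − 16 = -13.

-13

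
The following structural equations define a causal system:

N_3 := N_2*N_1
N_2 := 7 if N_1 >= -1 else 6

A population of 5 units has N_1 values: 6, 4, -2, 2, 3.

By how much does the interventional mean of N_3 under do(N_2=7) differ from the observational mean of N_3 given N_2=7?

-8.05

do(N_2=7) breaks N_2's dependence on N_1. With N_2=7 fixed, N_3 across the units is 42, 28, -14, 14, 21, mean 18.2.
Observing N_2=7 restricts to units where N_2's equation naturally yields 7: N_1 ∈ {6, 4, 2, 3}. In that subpopulation N_3 = 42, 28, 14, 21, mean 26.25.
Difference = 18.2 − 26.25 = -8.05.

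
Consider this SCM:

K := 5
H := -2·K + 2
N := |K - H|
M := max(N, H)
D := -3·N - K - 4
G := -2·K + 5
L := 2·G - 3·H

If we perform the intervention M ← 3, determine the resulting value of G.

Under do(M=3), the mechanism M := max(N, H) is discarded; M is fixed at 3.
Since G is not a descendant of the intervened variable, it is unaffected.
G = -2·K + 5  [with K=5]  = -5

-5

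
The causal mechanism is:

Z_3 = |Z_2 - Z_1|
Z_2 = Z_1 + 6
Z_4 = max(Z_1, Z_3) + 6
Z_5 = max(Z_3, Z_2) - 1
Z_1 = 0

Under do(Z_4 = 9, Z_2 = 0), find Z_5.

-1

The joint intervention fixes Z_4 = 9, Z_2 = 0, removing each variable's own equation.
Z_3 = |Z_2 - Z_1|  [with Z_2=0, Z_1=0]  = 0
Z_5 = max(Z_3, Z_2) - 1  [with Z_3=0, Z_2=0]  = -1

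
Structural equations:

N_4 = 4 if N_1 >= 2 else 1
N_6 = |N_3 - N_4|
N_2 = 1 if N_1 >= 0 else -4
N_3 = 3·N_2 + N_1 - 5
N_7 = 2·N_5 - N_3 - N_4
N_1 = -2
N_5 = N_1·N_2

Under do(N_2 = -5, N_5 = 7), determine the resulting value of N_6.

23

Setting N_2 = -5, N_5 = 7 by intervention discards those variables' equations.
N_3 = 3·N_2 + N_1 - 5  [with N_2=-5, N_1=-2]  = -22
N_4 = 4 if N_1 >= 2 else 1  [with N_1=-2]  = 1
N_6 = |N_3 - N_4|  [with N_3=-22, N_4=1]  = 23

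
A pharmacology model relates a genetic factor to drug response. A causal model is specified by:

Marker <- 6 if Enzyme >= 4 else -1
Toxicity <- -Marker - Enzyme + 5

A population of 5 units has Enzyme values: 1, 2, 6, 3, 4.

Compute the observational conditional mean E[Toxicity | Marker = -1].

4

Conditioning on Marker=-1 selects the 3 unit(s) with Enzyme ∈ {1, 2, 3}. Their Toxicity values: 5, 4, 3. Mean = 4.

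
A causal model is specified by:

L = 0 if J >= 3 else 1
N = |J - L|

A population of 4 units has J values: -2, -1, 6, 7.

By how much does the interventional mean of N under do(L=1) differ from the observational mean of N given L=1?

1.5

The intervention sets L=1 in all 4 units regardless of J. Recomputing N per unit gives 3, 2, 5, 6; average 4.
Conditioning on L=1 selects the 2 unit(s) with J ∈ {-2, -1}. Their N values: 3, 2. Mean = 2.5.
Difference = 4 − 2.5 = 1.5.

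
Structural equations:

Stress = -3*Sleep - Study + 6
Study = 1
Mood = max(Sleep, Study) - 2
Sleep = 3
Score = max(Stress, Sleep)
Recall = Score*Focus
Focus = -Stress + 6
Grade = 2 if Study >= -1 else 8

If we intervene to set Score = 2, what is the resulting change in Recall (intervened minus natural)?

-10

Under do(Score=2), the mechanism Score = max(Stress, Sleep) is discarded; Score is fixed at 2.
Stress = -3*Sleep - Study + 6  [with Sleep=3, Study=1]  = -4
Focus = -Stress + 6  [with Stress=-4]  = 10
Recall = Score*Focus  [with Score=2, Focus=10]  = 20
Without intervention: Stress = -3*Sleep - Study + 6  [with Sleep=3, Study=1]  = -4; Focus = -Stress + 6  [with Stress=-4]  = 10; Score = max(Stress, Sleep)  [with Stress=-4, Sleep=3]  = 3; Recall = Score*Focus  [with Score=3, Focus=10]  = 30.
Change = 20 − 30 = -10.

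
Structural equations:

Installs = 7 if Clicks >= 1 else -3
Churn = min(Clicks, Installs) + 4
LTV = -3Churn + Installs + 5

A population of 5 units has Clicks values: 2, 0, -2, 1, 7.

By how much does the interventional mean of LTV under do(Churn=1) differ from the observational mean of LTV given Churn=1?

Under do(Churn=1), Churn's equation is replaced by Churn=1 for every unit. Per-unit LTV: 9, -1, -1, 9, 9. Mean = 5.
Observing Churn=1 restricts to units where Churn's equation naturally yields 1: Clicks ∈ {0, -2}. In that subpopulation LTV = -1, -1, mean -1.
Difference = 5 − (-1) = 6.

6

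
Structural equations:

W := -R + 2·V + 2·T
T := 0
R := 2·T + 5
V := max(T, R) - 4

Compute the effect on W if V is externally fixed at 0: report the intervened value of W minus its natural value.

The intervention breaks the incoming arrows to V: V := max(T, R) - 4 no longer applies, and V = 0.
R = 2·T + 5  [with T=0]  = 5
W = -R + 2·V + 2·T  [with R=5, V=0, T=0]  = -5
Without intervention: R = 2·T + 5  [with T=0]  = 5; V = max(T, R) - 4  [with T=0, R=5]  = 1; W = -R + 2·V + 2·T  [with R=5, V=1, T=0]  = -3.
Change = -5 − (-3) = -2.

-2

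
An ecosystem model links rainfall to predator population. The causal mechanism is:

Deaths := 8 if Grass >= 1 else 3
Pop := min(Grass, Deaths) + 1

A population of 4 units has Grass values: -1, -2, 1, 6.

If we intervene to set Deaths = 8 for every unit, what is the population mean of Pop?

2

Under do(Deaths=8), Deaths's equation is replaced by Deaths=8 for every unit. Per-unit Pop: 0, -1, 2, 7. Mean = 2.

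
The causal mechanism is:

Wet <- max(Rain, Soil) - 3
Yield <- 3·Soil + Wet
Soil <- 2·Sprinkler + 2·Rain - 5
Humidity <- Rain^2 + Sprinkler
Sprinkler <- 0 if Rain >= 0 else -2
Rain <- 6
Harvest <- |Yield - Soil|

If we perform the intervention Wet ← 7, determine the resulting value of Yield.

Under do(Wet=7), the mechanism Wet <- max(Rain, Soil) - 3 is discarded; Wet is fixed at 7.
Sprinkler = 0 if Rain >= 0 else -2  [with Rain=6]  = 0
Soil = 2·Sprinkler + 2·Rain - 5  [with Sprinkler=0, Rain=6]  = 7
Yield = 3·Soil + Wet  [with Soil=7, Wet=7]  = 28

28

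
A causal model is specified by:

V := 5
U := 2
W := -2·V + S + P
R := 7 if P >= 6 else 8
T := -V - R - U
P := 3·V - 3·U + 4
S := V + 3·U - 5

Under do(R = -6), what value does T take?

The intervention breaks the incoming arrows to R: R := 7 if P >= 6 else 8 no longer applies, and R = -6.
T = -V - R - U  [with V=5, R=-6, U=2]  = -1

-1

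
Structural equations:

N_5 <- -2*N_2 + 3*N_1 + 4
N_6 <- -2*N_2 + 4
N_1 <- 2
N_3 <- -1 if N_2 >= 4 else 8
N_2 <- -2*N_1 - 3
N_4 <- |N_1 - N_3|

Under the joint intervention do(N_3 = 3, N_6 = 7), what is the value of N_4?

Setting N_3 = 3, N_6 = 7 by intervention discards those variables' equations.
N_4 = |N_1 - N_3|  [with N_1=2, N_3=3]  = 1

1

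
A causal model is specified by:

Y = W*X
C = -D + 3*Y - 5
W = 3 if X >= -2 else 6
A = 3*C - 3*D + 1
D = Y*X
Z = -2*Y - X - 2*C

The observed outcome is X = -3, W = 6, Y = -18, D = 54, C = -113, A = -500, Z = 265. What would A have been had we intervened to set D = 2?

Under do(D=2), the mechanism D = Y*X is discarded; D is fixed at 2.
W = 3 if X >= -2 else 6  [with X=-3]  = 6
Y = W*X  [with W=6, X=-3]  = -18
C = -D + 3*Y - 5  [with D=2, Y=-18]  = -61
A = 3*C - 3*D + 1  [with C=-61, D=2]  = -188

-188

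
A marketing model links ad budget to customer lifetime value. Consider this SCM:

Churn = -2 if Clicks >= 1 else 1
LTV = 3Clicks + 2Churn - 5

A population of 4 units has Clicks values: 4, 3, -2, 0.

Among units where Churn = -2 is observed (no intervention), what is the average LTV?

1.5

Observing Churn=-2 restricts to units where Churn's equation naturally yields -2: Clicks ∈ {4, 3}. In that subpopulation LTV = 3, 0, mean 1.5.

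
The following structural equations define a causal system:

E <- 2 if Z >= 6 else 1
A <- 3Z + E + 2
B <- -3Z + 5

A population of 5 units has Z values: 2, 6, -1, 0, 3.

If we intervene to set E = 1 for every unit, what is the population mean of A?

9

do(E=1) breaks E's dependence on Z. With E=1 fixed, A across the units is 9, 21, 0, 3, 12, mean 9.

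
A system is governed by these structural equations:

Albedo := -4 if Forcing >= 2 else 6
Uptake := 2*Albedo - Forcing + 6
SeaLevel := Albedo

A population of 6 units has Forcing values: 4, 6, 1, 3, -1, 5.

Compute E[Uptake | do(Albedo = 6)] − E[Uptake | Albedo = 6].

Every unit gets Albedo=6 under the intervention. Uptake values become 14, 12, 17, 15, 19, 13; E[Uptake|do(Albedo=6)] = 15.
E[Uptake|Albedo=6] averages over only the 2 units with Albedo=6 (Forcing = 1, -1): Uptake = 17, 19, mean 18.
Difference = 15 − 18 = -3.

-3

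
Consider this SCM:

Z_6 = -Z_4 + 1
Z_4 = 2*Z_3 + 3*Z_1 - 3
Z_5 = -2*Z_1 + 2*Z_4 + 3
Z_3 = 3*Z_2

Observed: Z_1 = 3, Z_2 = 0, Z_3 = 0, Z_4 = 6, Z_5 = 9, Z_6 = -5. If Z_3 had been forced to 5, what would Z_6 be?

-15

The intervention breaks the incoming arrows to Z_3: Z_3 = 3*Z_2 no longer applies, and Z_3 = 5.
Z_4 = 2*Z_3 + 3*Z_1 - 3  [with Z_3=5, Z_1=3]  = 16
Z_6 = -Z_4 + 1  [with Z_4=16]  = -15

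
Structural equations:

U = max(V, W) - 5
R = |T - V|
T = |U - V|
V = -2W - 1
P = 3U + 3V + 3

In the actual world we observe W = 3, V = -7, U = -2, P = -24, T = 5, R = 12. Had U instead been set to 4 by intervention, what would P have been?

The intervention breaks the incoming arrows to U: U = max(V, W) - 5 no longer applies, and U = 4.
V = -2W - 1  [with W=3]  = -7
P = 3U + 3V + 3  [with U=4, V=-7]  = -6

-6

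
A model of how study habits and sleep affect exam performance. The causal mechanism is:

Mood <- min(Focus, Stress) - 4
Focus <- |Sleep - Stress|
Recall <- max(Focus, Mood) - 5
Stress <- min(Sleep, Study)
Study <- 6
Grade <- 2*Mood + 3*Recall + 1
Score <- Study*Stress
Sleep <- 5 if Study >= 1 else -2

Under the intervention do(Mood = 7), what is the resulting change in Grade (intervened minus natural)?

Intervening sets Mood = 7 and removes its equation (Mood <- min(Focus, Stress) - 4).
Sleep = 5 if Study >= 1 else -2  [with Study=6]  = 5
Stress = min(Sleep, Study)  [with Sleep=5, Study=6]  = 5
Focus = |Sleep - Stress|  [with Sleep=5, Stress=5]  = 0
Recall = max(Focus, Mood) - 5  [with Focus=0, Mood=7]  = 2
Grade = 2*Mood + 3*Recall + 1  [with Mood=7, Recall=2]  = 21
Without intervention: Sleep = 5 if Study >= 1 else -2  [with Study=6]  = 5; Stress = min(Sleep, Study)  [with Sleep=5, Study=6]  = 5; Focus = |Sleep - Stress|  [with Sleep=5, Stress=5]  = 0; Mood = min(Focus, Stress) - 4  [with Focus=0, Stress=5]  = -4; Recall = max(Focus, Mood) - 5  [with Focus=0, Mood=-4]  = -5; Grade = 2*Mood + 3*Recall + 1  [with Mood=-4, Recall=-5]  = -22.
Change = 21 − (-22) = 43.

43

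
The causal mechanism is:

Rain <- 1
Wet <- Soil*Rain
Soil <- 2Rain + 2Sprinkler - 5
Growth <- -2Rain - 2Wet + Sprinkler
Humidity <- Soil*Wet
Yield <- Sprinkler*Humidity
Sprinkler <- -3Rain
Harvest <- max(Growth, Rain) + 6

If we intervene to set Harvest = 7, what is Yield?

Intervening sets Harvest = 7 and removes its equation (Harvest <- max(Growth, Rain) + 6).
Since Yield is not a descendant of the intervened variable, it is unaffected.
Sprinkler = -3Rain  [with Rain=1]  = -3
Soil = 2Rain + 2Sprinkler - 5  [with Rain=1, Sprinkler=-3]  = -9
Wet = Soil*Rain  [with Soil=-9, Rain=1]  = -9
Humidity = Soil*Wet  [with Soil=-9, Wet=-9]  = 81
Yield = Sprinkler*Humidity  [with Sprinkler=-3, Humidity=81]  = -243

-243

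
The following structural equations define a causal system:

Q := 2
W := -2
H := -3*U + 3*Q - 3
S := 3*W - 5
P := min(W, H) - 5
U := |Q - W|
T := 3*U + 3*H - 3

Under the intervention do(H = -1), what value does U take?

The intervention breaks the incoming arrows to H: H := -3*U + 3*Q - 3 no longer applies, and H = -1.
Since U is not a descendant of the intervened variable, it is unaffected.
U = |Q - W|  [with Q=2, W=-2]  = 4

4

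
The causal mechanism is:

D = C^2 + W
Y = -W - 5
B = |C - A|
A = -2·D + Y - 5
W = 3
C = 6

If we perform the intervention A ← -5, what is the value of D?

do(A=-5) replaces the equation A = -2·D + Y - 5 with the constant A = -5.
D is not downstream of the intervention, so its value is determined by the original equations.
D = C^2 + W  [with C=6, W=3]  = 39

39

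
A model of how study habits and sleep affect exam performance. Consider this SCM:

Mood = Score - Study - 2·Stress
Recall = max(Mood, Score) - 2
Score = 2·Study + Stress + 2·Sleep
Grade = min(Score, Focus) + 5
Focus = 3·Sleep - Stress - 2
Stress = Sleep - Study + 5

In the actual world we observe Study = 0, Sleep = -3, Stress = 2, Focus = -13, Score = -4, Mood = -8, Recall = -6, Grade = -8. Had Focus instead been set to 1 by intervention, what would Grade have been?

do(Focus=1) replaces the equation Focus = 3·Sleep - Stress - 2 with the constant Focus = 1.
Stress = Sleep - Study + 5  [with Sleep=-3, Study=0]  = 2
Score = 2·Study + Stress + 2·Sleep  [with Study=0, Stress=2, Sleep=-3]  = -4
Grade = min(Score, Focus) + 5  [with Score=-4, Focus=1]  = 1

1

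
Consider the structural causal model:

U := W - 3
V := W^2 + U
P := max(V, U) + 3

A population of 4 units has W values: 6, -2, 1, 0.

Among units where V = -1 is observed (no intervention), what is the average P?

2

E[P|V=-1] averages over only the 2 units with V=-1 (W = -2, 1): P = 2, 2, mean 2.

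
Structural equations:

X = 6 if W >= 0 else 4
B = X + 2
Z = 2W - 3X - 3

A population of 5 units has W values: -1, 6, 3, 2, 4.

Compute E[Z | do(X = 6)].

Every unit gets X=6 under the intervention. Z values become -23, -9, -15, -17, -13; E[Z|do(X=6)] = -15.4.

-15.4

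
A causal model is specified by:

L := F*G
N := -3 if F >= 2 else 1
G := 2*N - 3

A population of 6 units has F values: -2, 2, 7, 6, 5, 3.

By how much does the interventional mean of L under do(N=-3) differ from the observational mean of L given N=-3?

9.9

Under do(N=-3), N's equation is replaced by N=-3 for every unit. Per-unit L: 18, -18, -63, -54, -45, -27. Mean = -31.5.
E[L|N=-3] averages over only the 5 units with N=-3 (F = 2, 7, 6, 5, 3): L = -18, -63, -54, -45, -27, mean -41.4.
Difference = -31.5 − (-41.4) = 9.9.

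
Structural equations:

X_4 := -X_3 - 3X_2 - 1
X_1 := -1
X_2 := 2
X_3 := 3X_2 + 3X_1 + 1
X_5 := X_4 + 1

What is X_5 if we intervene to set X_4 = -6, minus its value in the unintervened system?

Intervening sets X_4 = -6 and removes its equation (X_4 := -X_3 - 3X_2 - 1).
X_5 = X_4 + 1  [with X_4=-6]  = -5
Without intervention: X_3 = 3X_2 + 3X_1 + 1  [with X_2=2, X_1=-1]  = 4; X_4 = -X_3 - 3X_2 - 1  [with X_3=4, X_2=2]  = -11; X_5 = X_4 + 1  [with X_4=-11]  = -10.
Change = -5 − (-10) = 5.

5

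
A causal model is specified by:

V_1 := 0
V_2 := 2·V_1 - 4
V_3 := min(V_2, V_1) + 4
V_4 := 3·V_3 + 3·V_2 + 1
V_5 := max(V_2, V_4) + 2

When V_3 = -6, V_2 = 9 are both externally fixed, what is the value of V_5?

Setting V_3 = -6, V_2 = 9 by intervention discards those variables' equations.
V_4 = 3·V_3 + 3·V_2 + 1  [with V_3=-6, V_2=9]  = 10
V_5 = max(V_2, V_4) + 2  [with V_2=9, V_4=10]  = 12

12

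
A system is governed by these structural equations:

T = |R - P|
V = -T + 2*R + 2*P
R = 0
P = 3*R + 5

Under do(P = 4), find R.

0

Under do(P=4), the mechanism P = 3*R + 5 is discarded; P is fixed at 4.
R is not downstream of the intervention, so its value is determined by the original equations.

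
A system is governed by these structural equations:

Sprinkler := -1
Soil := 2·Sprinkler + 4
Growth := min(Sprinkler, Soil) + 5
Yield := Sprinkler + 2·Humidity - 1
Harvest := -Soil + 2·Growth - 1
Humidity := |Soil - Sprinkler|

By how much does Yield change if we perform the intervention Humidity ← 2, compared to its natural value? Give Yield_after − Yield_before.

-2

Intervening sets Humidity = 2 and removes its equation (Humidity := |Soil - Sprinkler|).
Yield = Sprinkler + 2·Humidity - 1  [with Sprinkler=-1, Humidity=2]  = 2
Without intervention: Soil = 2·Sprinkler + 4  [with Sprinkler=-1]  = 2; Humidity = |Soil - Sprinkler|  [with Soil=2, Sprinkler=-1]  = 3; Yield = Sprinkler + 2·Humidity - 1  [with Sprinkler=-1, Humidity=3]  = 4.
Change = 2 − 4 = -2.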